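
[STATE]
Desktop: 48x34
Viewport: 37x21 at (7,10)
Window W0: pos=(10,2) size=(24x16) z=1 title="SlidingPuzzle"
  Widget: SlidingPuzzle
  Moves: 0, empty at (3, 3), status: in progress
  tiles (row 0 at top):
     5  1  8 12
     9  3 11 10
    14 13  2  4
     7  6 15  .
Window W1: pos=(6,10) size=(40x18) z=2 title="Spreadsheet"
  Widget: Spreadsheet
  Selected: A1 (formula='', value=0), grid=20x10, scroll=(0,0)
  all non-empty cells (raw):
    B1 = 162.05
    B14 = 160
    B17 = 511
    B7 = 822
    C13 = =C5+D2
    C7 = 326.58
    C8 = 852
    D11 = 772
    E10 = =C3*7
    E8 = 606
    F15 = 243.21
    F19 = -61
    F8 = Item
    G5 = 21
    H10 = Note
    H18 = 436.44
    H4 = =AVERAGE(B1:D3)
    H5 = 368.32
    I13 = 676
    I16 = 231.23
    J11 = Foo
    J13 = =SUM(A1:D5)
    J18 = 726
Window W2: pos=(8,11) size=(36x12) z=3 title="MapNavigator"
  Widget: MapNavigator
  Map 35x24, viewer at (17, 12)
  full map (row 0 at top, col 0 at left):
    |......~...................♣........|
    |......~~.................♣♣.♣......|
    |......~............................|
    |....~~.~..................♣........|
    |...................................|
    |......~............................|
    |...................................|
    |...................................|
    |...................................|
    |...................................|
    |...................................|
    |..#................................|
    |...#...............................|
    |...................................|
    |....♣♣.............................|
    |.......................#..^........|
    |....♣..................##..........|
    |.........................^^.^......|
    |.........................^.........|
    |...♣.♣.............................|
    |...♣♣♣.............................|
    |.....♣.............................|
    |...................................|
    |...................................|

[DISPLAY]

━━━━━━━━━━━━━━━━━━━━━━━━━━━━━━━━━━━━━
 ┏━━━━━━━━━━━━━━━━━━━━━━━━━━━━━━━━━━┓
─┃ MapNavigator                     ┃
A┠──────────────────────────────────┨
 ┃..................................┃
-┃..................................┃
 ┃..................................┃
 ┃..#...............................┃
 ┃...#.............@................┃
 ┃..................................┃
 ┃....♣♣............................┃
 ┃.......................#..^.......┃
 ┗━━━━━━━━━━━━━━━━━━━━━━━━━━━━━━━━━━┛
  8        0       0     852       0 
  9        0       0       0       0 
 10        0       0       0       0 
 11        0       0       0     772 
━━━━━━━━━━━━━━━━━━━━━━━━━━━━━━━━━━━━━
                                     
                                     
                                     


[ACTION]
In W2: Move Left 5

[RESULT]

━━━━━━━━━━━━━━━━━━━━━━━━━━━━━━━━━━━━━
 ┏━━━━━━━━━━━━━━━━━━━━━━━━━━━━━━━━━━┓
─┃ MapNavigator                     ┃
A┠──────────────────────────────────┨
 ┃     .............................┃
-┃     .............................┃
 ┃     .............................┃
 ┃     ..#..........................┃
 ┃     ...#........@................┃
 ┃     .............................┃
 ┃     ....♣♣.......................┃
 ┃     .......................#..^..┃
 ┗━━━━━━━━━━━━━━━━━━━━━━━━━━━━━━━━━━┛
  8        0       0     852       0 
  9        0       0       0       0 
 10        0       0       0       0 
 11        0       0       0     772 
━━━━━━━━━━━━━━━━━━━━━━━━━━━━━━━━━━━━━
                                     
                                     
                                     


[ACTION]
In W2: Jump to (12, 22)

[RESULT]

━━━━━━━━━━━━━━━━━━━━━━━━━━━━━━━━━━━━━
 ┏━━━━━━━━━━━━━━━━━━━━━━━━━━━━━━━━━━┓
─┃ MapNavigator                     ┃
A┠──────────────────────────────────┨
 ┃     .........................^...┃
-┃     ...♣.♣.......................┃
 ┃     ...♣♣♣.......................┃
 ┃     .....♣.......................┃
 ┃     ............@................┃
 ┃     .............................┃
 ┃                                  ┃
 ┃                                  ┃
 ┗━━━━━━━━━━━━━━━━━━━━━━━━━━━━━━━━━━┛
  8        0       0     852       0 
  9        0       0       0       0 
 10        0       0       0       0 
 11        0       0       0     772 
━━━━━━━━━━━━━━━━━━━━━━━━━━━━━━━━━━━━━
                                     
                                     
                                     


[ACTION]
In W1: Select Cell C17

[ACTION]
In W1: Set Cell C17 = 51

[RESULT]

━━━━━━━━━━━━━━━━━━━━━━━━━━━━━━━━━━━━━
 ┏━━━━━━━━━━━━━━━━━━━━━━━━━━━━━━━━━━┓
─┃ MapNavigator                     ┃
C┠──────────────────────────────────┨
 ┃     .........................^...┃
-┃     ...♣.♣.......................┃
 ┃     ...♣♣♣.......................┃
 ┃     .....♣.......................┃
 ┃     ............@................┃
 ┃     .............................┃
 ┃                                  ┃
 ┃                                  ┃
 ┗━━━━━━━━━━━━━━━━━━━━━━━━━━━━━━━━━━┛
  8        0       0     852       0 
  9        0       0       0       0 
 10        0       0       0       0 
 11        0       0       0     772 
━━━━━━━━━━━━━━━━━━━━━━━━━━━━━━━━━━━━━
                                     
                                     
                                     


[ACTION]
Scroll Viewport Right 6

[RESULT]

━━━━━━━━━━━━━━━━━━━━━━━━━━━━━━━━━━┓  
━━━━━━━━━━━━━━━━━━━━━━━━━━━━━━━━┓ ┃  
apNavigator                     ┃─┨  
────────────────────────────────┨ ┃  
   .........................^...┃ ┃  
   ...♣.♣.......................┃-┃  
   ...♣♣♣.......................┃ ┃  
   .....♣.......................┃ ┃  
   ............@................┃ ┃  
   .............................┃ ┃  
                                ┃ ┃  
                                ┃ ┃  
━━━━━━━━━━━━━━━━━━━━━━━━━━━━━━━━┛ ┃  
       0       0     852       0  ┃  
       0       0       0       0  ┃  
       0       0       0       0  ┃  
       0       0       0     772  ┃  
━━━━━━━━━━━━━━━━━━━━━━━━━━━━━━━━━━┛  
                                     
                                     
                                     


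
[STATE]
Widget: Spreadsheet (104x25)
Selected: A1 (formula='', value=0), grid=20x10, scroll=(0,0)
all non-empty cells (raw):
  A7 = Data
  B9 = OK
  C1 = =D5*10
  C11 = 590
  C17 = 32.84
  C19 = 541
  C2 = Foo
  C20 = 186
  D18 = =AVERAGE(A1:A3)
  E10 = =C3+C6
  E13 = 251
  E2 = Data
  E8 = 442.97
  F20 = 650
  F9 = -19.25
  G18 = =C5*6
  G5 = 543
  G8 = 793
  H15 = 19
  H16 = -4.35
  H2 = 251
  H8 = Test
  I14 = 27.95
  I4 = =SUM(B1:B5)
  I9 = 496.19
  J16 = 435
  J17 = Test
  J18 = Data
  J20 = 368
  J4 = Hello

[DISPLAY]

A1:                                                                                                     
       A       B       C       D       E       F       G       H       I       J                        
--------------------------------------------------------------------------------------------------------
  1      [0]       0       0       0       0       0       0       0       0       0                    
  2        0       0Foo            0Data           0       0     251       0       0                    
  3        0       0       0       0       0       0       0       0       0       0                    
  4        0       0       0       0       0       0       0       0       0Hello                       
  5        0       0       0       0       0       0     543       0       0       0                    
  6        0       0       0       0       0       0       0       0       0       0                    
  7 Data           0       0       0       0       0       0       0       0       0                    
  8        0       0       0       0  442.97       0     793Test           0       0                    
  9        0OK             0       0       0  -19.25       0       0  496.19       0                    
 10        0       0       0       0       0       0       0       0       0       0                    
 11        0       0     590       0       0       0       0       0       0       0                    
 12        0       0       0       0       0       0       0       0       0       0                    
 13        0       0       0       0     251       0       0       0       0       0                    
 14        0       0       0       0       0       0       0       0   27.95       0                    
 15        0       0       0       0       0       0       0      19       0       0                    
 16        0       0       0       0       0       0       0   -4.35       0     435                    
 17        0       0   32.84       0       0       0       0       0       0Test                        
 18        0       0       0       0       0       0       0       0       0Data                        
 19        0       0     541       0       0       0       0       0       0       0                    
 20        0       0     186       0       0     650       0       0       0     368                    
                                                                                                        
                                                                                                        


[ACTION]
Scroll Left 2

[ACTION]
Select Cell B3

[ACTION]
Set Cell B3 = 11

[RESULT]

B3: 11                                                                                                  
       A       B       C       D       E       F       G       H       I       J                        
--------------------------------------------------------------------------------------------------------
  1        0       0       0       0       0       0       0       0       0       0                    
  2        0       0Foo            0Data           0       0     251       0       0                    
  3        0    [11]       0       0       0       0       0       0       0       0                    
  4        0       0       0       0       0       0       0       0      11Hello                       
  5        0       0       0       0       0       0     543       0       0       0                    
  6        0       0       0       0       0       0       0       0       0       0                    
  7 Data           0       0       0       0       0       0       0       0       0                    
  8        0       0       0       0  442.97       0     793Test           0       0                    
  9        0OK             0       0       0  -19.25       0       0  496.19       0                    
 10        0       0       0       0       0       0       0       0       0       0                    
 11        0       0     590       0       0       0       0       0       0       0                    
 12        0       0       0       0       0       0       0       0       0       0                    
 13        0       0       0       0     251       0       0       0       0       0                    
 14        0       0       0       0       0       0       0       0   27.95       0                    
 15        0       0       0       0       0       0       0      19       0       0                    
 16        0       0       0       0       0       0       0   -4.35       0     435                    
 17        0       0   32.84       0       0       0       0       0       0Test                        
 18        0       0       0       0       0       0       0       0       0Data                        
 19        0       0     541       0       0       0       0       0       0       0                    
 20        0       0     186       0       0     650       0       0       0     368                    
                                                                                                        
                                                                                                        


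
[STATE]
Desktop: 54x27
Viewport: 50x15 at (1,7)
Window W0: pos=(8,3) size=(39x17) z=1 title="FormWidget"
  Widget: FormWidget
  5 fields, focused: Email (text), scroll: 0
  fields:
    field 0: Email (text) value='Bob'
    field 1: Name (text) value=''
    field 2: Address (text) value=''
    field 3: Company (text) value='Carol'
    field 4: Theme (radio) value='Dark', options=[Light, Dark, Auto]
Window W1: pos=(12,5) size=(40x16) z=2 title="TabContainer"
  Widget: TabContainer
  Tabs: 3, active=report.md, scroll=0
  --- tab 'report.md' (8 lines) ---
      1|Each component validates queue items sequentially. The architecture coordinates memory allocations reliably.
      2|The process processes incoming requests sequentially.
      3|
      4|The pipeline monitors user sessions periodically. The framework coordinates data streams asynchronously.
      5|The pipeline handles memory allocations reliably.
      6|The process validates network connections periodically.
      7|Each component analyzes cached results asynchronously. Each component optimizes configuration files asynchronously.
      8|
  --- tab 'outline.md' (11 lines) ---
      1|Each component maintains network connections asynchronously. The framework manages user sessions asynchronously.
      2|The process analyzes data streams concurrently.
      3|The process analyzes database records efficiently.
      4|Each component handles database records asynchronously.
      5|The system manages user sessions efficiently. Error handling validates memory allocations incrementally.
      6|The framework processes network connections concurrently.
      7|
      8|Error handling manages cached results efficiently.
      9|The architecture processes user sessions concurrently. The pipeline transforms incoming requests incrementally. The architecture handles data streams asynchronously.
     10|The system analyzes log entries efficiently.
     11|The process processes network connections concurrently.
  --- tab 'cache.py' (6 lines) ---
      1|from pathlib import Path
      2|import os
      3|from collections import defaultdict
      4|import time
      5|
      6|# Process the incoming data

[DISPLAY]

       ┃  N┠──────────────────────────────────────
       ┃  A┃[report.md]│ outline.md │ cache.py    
       ┃  C┃──────────────────────────────────────
       ┃  T┃Each component validates queue items s
       ┃   ┃The process processes incoming request
       ┃   ┃                                      
       ┃   ┃The pipeline monitors user sessions pe
       ┃   ┃The pipeline handles memory allocation
       ┃   ┃The process validates network connecti
       ┃   ┃Each component analyzes cached results
       ┃   ┃                                      
       ┃   ┃                                      
       ┗━━━┃                                      
           ┗━━━━━━━━━━━━━━━━━━━━━━━━━━━━━━━━━━━━━━
                                                  


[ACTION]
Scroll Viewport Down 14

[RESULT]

       ┃   ┃                                      
       ┃   ┃The pipeline monitors user sessions pe
       ┃   ┃The pipeline handles memory allocation
       ┃   ┃The process validates network connecti
       ┃   ┃Each component analyzes cached results
       ┃   ┃                                      
       ┃   ┃                                      
       ┗━━━┃                                      
           ┗━━━━━━━━━━━━━━━━━━━━━━━━━━━━━━━━━━━━━━
                                                  
                                                  
                                                  
                                                  
                                                  
                                                  


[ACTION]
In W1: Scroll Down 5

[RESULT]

       ┃   ┃                                      
       ┃   ┃                                      
       ┃   ┃                                      
       ┃   ┃                                      
       ┃   ┃                                      
       ┃   ┃                                      
       ┃   ┃                                      
       ┗━━━┃                                      
           ┗━━━━━━━━━━━━━━━━━━━━━━━━━━━━━━━━━━━━━━
                                                  
                                                  
                                                  
                                                  
                                                  
                                                  


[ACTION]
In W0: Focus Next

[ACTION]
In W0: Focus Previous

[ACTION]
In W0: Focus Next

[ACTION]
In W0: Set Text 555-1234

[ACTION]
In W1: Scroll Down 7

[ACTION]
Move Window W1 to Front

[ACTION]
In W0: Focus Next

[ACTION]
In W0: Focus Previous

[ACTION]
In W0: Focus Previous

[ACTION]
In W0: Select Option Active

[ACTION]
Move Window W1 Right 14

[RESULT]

       ┃     ┃                                    
       ┃     ┃                                    
       ┃     ┃                                    
       ┃     ┃                                    
       ┃     ┃                                    
       ┃     ┃                                    
       ┃     ┃                                    
       ┗━━━━━┃                                    
             ┗━━━━━━━━━━━━━━━━━━━━━━━━━━━━━━━━━━━━
                                                  
                                                  
                                                  
                                                  
                                                  
                                                  


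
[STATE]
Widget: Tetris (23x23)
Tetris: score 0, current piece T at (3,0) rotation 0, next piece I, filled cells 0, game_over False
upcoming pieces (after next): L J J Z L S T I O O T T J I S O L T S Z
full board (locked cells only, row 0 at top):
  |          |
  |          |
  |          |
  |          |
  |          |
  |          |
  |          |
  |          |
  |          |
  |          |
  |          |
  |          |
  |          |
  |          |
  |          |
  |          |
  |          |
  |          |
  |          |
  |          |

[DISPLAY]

    ▒     │Next:       
   ▒▒▒    │████        
          │            
          │            
          │            
          │            
          │Score:      
          │0           
          │            
          │            
          │            
          │            
          │            
          │            
          │            
          │            
          │            
          │            
          │            
          │            
          │            
          │            
          │            


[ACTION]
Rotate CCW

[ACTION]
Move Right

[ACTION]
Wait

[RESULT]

          │Next:       
     ▒    │████        
    ▒▒    │            
     ▒    │            
          │            
          │            
          │Score:      
          │0           
          │            
          │            
          │            
          │            
          │            
          │            
          │            
          │            
          │            
          │            
          │            
          │            
          │            
          │            
          │            


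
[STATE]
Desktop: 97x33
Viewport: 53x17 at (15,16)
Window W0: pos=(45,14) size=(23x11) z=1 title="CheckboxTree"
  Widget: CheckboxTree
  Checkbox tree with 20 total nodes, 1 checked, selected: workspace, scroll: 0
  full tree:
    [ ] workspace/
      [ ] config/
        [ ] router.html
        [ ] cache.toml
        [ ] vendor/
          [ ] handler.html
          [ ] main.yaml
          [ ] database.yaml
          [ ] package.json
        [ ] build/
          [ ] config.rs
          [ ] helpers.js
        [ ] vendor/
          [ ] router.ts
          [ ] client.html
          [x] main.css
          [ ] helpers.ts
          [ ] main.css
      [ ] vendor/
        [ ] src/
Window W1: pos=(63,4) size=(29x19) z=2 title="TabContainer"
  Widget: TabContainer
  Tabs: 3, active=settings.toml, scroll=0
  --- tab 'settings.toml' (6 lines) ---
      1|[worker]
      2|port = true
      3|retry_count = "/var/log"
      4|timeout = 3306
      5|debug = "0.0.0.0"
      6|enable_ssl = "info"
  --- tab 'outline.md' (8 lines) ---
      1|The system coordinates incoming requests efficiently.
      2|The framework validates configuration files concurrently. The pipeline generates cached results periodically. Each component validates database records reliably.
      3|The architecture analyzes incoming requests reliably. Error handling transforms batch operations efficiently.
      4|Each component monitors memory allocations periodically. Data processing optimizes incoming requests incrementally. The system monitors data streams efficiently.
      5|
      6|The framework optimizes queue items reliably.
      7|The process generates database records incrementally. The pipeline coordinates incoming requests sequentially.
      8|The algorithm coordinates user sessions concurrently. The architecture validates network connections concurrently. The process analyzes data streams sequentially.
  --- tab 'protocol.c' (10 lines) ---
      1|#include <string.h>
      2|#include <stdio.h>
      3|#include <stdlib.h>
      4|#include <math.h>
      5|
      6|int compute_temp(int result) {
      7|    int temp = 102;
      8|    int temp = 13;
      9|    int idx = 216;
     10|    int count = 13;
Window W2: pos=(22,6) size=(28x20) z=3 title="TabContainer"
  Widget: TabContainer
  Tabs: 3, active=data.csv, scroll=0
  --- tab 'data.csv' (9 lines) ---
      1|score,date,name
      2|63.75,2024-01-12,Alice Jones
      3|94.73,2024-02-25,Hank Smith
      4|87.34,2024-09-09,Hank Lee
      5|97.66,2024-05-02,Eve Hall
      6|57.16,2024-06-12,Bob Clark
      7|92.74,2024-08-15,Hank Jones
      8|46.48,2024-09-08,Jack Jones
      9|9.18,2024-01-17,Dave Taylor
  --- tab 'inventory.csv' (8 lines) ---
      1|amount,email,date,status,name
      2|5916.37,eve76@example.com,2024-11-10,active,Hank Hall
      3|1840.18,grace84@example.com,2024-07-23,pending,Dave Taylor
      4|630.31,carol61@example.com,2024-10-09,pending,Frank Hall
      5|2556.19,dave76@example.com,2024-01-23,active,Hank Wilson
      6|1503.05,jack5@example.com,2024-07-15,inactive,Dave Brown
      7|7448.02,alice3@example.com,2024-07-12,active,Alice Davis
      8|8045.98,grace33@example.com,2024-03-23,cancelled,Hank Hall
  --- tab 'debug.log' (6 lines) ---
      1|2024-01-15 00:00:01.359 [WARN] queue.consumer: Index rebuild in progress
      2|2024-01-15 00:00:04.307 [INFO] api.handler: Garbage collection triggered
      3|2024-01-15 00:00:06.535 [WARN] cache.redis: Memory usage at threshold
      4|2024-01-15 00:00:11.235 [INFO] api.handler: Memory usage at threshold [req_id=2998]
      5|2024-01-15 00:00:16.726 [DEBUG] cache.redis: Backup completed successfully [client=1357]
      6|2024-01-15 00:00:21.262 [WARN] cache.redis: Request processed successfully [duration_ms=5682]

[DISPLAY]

       ┃57.16,2024-06-12,Bob Clark┃─────────────┃    
       ┃92.74,2024-08-15,Hank Jone┃ workspace/  ┃    
       ┃46.48,2024-09-08,Jack Jone┃-] config/   ┃    
       ┃9.18,2024-01-17,Dave Taylo┃ [ ] router.h┃    
       ┃                          ┃ [ ] cache.to┃    
       ┃                          ┃ [ ] vendor/ ┃    
       ┃                          ┃   [ ] handle┗━━━━
       ┃                          ┃   [ ] main.yaml ┃
       ┃                          ┃━━━━━━━━━━━━━━━━━┛
       ┗━━━━━━━━━━━━━━━━━━━━━━━━━━┛                  
                                                     
                                                     
                                                     
                                                     
                                                     
                                                     
                                                     


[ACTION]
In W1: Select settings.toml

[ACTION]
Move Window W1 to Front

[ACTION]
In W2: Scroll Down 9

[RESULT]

       ┃                          ┃─────────────┃    
       ┃                          ┃ workspace/  ┃    
       ┃                          ┃-] config/   ┃    
       ┃                          ┃ [ ] router.h┃    
       ┃                          ┃ [ ] cache.to┃    
       ┃                          ┃ [ ] vendor/ ┃    
       ┃                          ┃   [ ] handle┗━━━━
       ┃                          ┃   [ ] main.yaml ┃
       ┃                          ┃━━━━━━━━━━━━━━━━━┛
       ┗━━━━━━━━━━━━━━━━━━━━━━━━━━┛                  
                                                     
                                                     
                                                     
                                                     
                                                     
                                                     
                                                     


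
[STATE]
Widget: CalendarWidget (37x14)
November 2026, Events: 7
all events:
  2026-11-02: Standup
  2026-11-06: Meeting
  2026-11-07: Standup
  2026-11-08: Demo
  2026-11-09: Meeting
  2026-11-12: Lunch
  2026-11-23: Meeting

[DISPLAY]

            November 2026            
Mo Tu We Th Fr Sa Su                 
                   1                 
 2*  3  4  5  6*  7*  8*             
 9* 10 11 12* 13 14 15               
16 17 18 19 20 21 22                 
23* 24 25 26 27 28 29                
30                                   
                                     
                                     
                                     
                                     
                                     
                                     


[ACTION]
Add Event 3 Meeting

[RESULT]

            November 2026            
Mo Tu We Th Fr Sa Su                 
                   1                 
 2*  3*  4  5  6*  7*  8*            
 9* 10 11 12* 13 14 15               
16 17 18 19 20 21 22                 
23* 24 25 26 27 28 29                
30                                   
                                     
                                     
                                     
                                     
                                     
                                     


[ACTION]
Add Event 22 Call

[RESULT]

            November 2026            
Mo Tu We Th Fr Sa Su                 
                   1                 
 2*  3*  4  5  6*  7*  8*            
 9* 10 11 12* 13 14 15               
16 17 18 19 20 21 22*                
23* 24 25 26 27 28 29                
30                                   
                                     
                                     
                                     
                                     
                                     
                                     


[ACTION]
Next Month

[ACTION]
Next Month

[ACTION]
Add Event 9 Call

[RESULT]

             January 2027            
Mo Tu We Th Fr Sa Su                 
             1  2  3                 
 4  5  6  7  8  9* 10                
11 12 13 14 15 16 17                 
18 19 20 21 22 23 24                 
25 26 27 28 29 30 31                 
                                     
                                     
                                     
                                     
                                     
                                     
                                     


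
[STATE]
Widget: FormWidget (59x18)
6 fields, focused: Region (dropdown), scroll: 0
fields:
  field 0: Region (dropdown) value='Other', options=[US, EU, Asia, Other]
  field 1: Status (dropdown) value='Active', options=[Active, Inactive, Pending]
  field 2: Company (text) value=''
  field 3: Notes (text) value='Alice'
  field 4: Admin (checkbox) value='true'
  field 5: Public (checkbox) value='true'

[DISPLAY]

> Region:     [Other                                     ▼]
  Status:     [Active                                    ▼]
  Company:    [                                           ]
  Notes:      [Alice                                      ]
  Admin:      [x]                                          
  Public:     [x]                                          
                                                           
                                                           
                                                           
                                                           
                                                           
                                                           
                                                           
                                                           
                                                           
                                                           
                                                           
                                                           


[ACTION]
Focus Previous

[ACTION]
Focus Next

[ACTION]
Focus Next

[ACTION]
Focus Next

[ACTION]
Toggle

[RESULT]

  Region:     [Other                                     ▼]
  Status:     [Active                                    ▼]
> Company:    [                                           ]
  Notes:      [Alice                                      ]
  Admin:      [x]                                          
  Public:     [x]                                          
                                                           
                                                           
                                                           
                                                           
                                                           
                                                           
                                                           
                                                           
                                                           
                                                           
                                                           
                                                           


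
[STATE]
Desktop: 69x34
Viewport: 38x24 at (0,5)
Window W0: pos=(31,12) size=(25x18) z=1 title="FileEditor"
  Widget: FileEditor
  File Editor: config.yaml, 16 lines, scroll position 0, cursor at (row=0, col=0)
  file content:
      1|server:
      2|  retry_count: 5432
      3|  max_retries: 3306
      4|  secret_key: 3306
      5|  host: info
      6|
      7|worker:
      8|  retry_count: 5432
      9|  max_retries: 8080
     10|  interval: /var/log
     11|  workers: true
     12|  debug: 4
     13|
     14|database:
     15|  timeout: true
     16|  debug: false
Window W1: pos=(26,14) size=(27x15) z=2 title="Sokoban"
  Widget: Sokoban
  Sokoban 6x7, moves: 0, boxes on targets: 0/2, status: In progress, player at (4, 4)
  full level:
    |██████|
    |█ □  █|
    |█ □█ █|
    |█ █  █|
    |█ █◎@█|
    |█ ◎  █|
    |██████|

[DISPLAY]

                                      
                                      
                                      
                                      
                                      
                                      
                                      
                               ┏━━━━━━
                               ┃ FileE
                          ┏━━━━━━━━━━━
                          ┃ Sokoban   
                          ┠───────────
                          ┃██████     
                          ┃█ □  █     
                          ┃█ □█ █     
                          ┃█ █  █     
                          ┃█ █◎@█     
                          ┃█ ◎  █     
                          ┃██████     
                          ┃Moves: 0  0
                          ┃           
                          ┃           
                          ┃           
                          ┗━━━━━━━━━━━


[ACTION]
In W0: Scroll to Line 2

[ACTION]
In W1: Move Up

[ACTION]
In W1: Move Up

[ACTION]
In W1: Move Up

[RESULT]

                                      
                                      
                                      
                                      
                                      
                                      
                                      
                               ┏━━━━━━
                               ┃ FileE
                          ┏━━━━━━━━━━━
                          ┃ Sokoban   
                          ┠───────────
                          ┃██████     
                          ┃█ □ @█     
                          ┃█ □█ █     
                          ┃█ █  █     
                          ┃█ █◎ █     
                          ┃█ ◎  █     
                          ┃██████     
                          ┃Moves: 3  0
                          ┃           
                          ┃           
                          ┃           
                          ┗━━━━━━━━━━━


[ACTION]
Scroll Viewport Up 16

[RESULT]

                                      
                                      
                                      
                                      
                                      
                                      
                                      
                                      
                                      
                                      
                                      
                                      
                               ┏━━━━━━
                               ┃ FileE
                          ┏━━━━━━━━━━━
                          ┃ Sokoban   
                          ┠───────────
                          ┃██████     
                          ┃█ □ @█     
                          ┃█ □█ █     
                          ┃█ █  █     
                          ┃█ █◎ █     
                          ┃█ ◎  █     
                          ┃██████     


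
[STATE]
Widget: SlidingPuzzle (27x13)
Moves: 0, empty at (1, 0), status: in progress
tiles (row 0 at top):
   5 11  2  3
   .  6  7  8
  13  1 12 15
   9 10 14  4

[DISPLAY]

┌────┬────┬────┬────┐      
│  5 │ 11 │  2 │  3 │      
├────┼────┼────┼────┤      
│    │  6 │  7 │  8 │      
├────┼────┼────┼────┤      
│ 13 │  1 │ 12 │ 15 │      
├────┼────┼────┼────┤      
│  9 │ 10 │ 14 │  4 │      
└────┴────┴────┴────┘      
Moves: 0                   
                           
                           
                           


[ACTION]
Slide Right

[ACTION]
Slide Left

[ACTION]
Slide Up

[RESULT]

┌────┬────┬────┬────┐      
│  5 │ 11 │  2 │  3 │      
├────┼────┼────┼────┤      
│  6 │  1 │  7 │  8 │      
├────┼────┼────┼────┤      
│ 13 │    │ 12 │ 15 │      
├────┼────┼────┼────┤      
│  9 │ 10 │ 14 │  4 │      
└────┴────┴────┴────┘      
Moves: 2                   
                           
                           
                           


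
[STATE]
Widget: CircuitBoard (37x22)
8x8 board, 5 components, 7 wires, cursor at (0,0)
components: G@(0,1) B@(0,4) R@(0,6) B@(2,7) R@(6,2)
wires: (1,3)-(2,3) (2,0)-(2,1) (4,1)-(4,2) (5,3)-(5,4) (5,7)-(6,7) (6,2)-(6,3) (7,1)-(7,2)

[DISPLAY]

   0 1 2 3 4 5 6 7                   
0  [.]  G           B       R        
                                     
1               ·                    
                │                    
2   · ─ ·       ·               B    
                                     
3                                    
                                     
4       · ─ ·                        
                                     
5               · ─ ·           ·    
                                │    
6           R ─ ·               ·    
                                     
7       · ─ ·                        
Cursor: (0,0)                        
                                     
                                     
                                     
                                     
                                     


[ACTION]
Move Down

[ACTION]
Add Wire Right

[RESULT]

   0 1 2 3 4 5 6 7                   
0       G           B       R        
                                     
1  [.]─ ·       ·                    
                │                    
2   · ─ ·       ·               B    
                                     
3                                    
                                     
4       · ─ ·                        
                                     
5               · ─ ·           ·    
                                │    
6           R ─ ·               ·    
                                     
7       · ─ ·                        
Cursor: (1,0)                        
                                     
                                     
                                     
                                     
                                     
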